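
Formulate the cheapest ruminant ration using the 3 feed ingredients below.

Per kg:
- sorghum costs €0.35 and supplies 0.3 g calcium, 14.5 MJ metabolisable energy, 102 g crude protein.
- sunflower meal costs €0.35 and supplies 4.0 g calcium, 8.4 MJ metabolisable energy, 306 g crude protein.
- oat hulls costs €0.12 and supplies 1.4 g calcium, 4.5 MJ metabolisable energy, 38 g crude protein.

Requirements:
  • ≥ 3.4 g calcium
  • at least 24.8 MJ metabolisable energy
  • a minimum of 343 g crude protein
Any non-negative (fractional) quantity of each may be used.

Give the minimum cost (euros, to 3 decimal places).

Treat it as an LP. Let x1 = kg of sorghum, x2 = kg of sunflower meal, x3 = kg of oat hulls.
Minimize 0.35x1 + 0.35x2 + 0.12x3 subject to:
  0.3x1 + 4x2 + 1.4x3 ≥ 3.4   (calcium)
  14.5x1 + 8.4x2 + 4.5x3 ≥ 24.8   (metabolisable energy)
  102x1 + 306x2 + 38x3 ≥ 343   (crude protein)
  x1, x2, x3 ≥ 0.
All 3 inputs are positive at the optimum. Binding constraints: calcium, metabolisable energy, crude protein.
Optimal quantities: sorghum = 1.248 kg, sunflower meal = 0.6768 kg, oat hulls = 0.2276 kg.
Hence cost = 0.35·1.248 + 0.35·0.6768 + 0.12·0.2276 = €0.70099.

€0.701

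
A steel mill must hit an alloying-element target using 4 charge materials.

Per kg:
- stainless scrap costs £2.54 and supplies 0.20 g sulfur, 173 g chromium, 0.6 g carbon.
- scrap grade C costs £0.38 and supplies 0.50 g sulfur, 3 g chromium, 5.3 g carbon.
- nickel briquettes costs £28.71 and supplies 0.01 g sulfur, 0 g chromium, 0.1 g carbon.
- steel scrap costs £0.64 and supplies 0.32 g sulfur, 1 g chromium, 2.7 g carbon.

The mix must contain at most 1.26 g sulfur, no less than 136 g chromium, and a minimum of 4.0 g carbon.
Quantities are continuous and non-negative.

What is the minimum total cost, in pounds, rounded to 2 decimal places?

Let x1 = kg of stainless scrap, x2 = kg of scrap grade C, x3 = kg of nickel briquettes, x4 = kg of steel scrap.
Minimise 2.54x1 + 0.38x2 + 28.71x3 + 0.64x4 s.t.:
  0.2x1 + 0.5x2 + 0.01x3 + 0.32x4 ≤ 1.26   (sulfur)
  173x1 + 3x2 + 1x4 ≥ 136   (chromium)
  0.6x1 + 5.3x2 + 0.1x3 + 2.7x4 ≥ 4   (carbon)
  x1, x2, x3, x4 ≥ 0.
The minimum-cost mix takes nothing from nickel briquettes, steel scrap — only stainless scrap, scrap grade C. Binding constraints: chromium and carbon.
Solving gives x1 = 0.7746, x2 = 0.667.
Total cost: 2.54·0.7746 + 0.38·0.667 = 2.2209.

£2.22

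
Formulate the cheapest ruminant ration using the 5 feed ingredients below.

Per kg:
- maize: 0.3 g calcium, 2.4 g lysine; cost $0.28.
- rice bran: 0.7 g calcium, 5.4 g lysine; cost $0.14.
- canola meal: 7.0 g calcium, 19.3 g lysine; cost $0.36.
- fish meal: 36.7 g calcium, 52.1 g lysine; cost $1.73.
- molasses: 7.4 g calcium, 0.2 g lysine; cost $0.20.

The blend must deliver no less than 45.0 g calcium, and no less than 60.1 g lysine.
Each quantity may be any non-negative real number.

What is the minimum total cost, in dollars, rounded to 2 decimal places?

$1.74

Set it up as a linear program. Let x1 = kg of maize, x2 = kg of rice bran, x3 = kg of canola meal, x4 = kg of fish meal, x5 = kg of molasses.
min 0.28x1 + 0.14x2 + 0.36x3 + 1.73x4 + 0.2x5 s.t.:
  0.3x1 + 0.7x2 + 7x3 + 36.7x4 + 7.4x5 ≥ 45   (calcium)
  2.4x1 + 5.4x2 + 19.3x3 + 52.1x4 + 0.2x5 ≥ 60.1   (lysine)
  x1, x2, x3, x4, x5 ≥ 0.
At the optimum only canola meal, molasses are positive (maize, rice bran, fish meal = 0). Binding constraints: calcium and lysine.
That vertex is x3 = 3.081, x5 = 3.166.
Cost = 0.36·3.081 + 0.2·3.166 = 1.7424.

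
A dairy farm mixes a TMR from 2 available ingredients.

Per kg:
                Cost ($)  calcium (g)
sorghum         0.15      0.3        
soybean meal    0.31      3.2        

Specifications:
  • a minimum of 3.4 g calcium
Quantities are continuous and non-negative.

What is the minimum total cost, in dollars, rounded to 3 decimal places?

Set it up as a linear program. Let x1 = kg of sorghum, x2 = kg of soybean meal.
Minimize 0.15x1 + 0.31x2 subject to:
  0.3x1 + 3.2x2 ≥ 3.4   (calcium)
  x1, x2 ≥ 0.
At the optimum only soybean meal is positive (sorghum = 0). Binding constraint: calcium.
So soybean meal = 1.062 kg.
Total cost: 0.31·1.062 = 0.32922.

$0.329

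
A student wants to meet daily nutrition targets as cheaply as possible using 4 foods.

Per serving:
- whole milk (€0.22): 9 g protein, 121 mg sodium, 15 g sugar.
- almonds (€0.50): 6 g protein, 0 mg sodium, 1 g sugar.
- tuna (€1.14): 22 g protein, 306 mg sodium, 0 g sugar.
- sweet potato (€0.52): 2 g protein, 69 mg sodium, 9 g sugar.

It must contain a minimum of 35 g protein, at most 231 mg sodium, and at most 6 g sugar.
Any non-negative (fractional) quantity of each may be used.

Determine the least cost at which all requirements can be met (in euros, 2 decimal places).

€2.34

This is a linear program. Let x1 = servings of whole milk, x2 = servings of almonds, x3 = servings of tuna, x4 = servings of sweet potato.
Minimize 0.22x1 + 0.5x2 + 1.14x3 + 0.52x4 subject to:
  9x1 + 6x2 + 22x3 + 2x4 ≥ 35   (protein)
  121x1 + 306x3 + 69x4 ≤ 231   (sodium)
  15x1 + 1x2 + 9x4 ≤ 6   (sugar)
  x1, x2, x3, x4 ≥ 0.
The minimum-cost mix takes nothing from sweet potato — only whole milk, almonds, tuna. There the protein, sodium, sugar constraints are tight.
Optimal quantities: whole milk = 0.1963 servings, almonds = 3.056 servings, tuna = 0.6773 servings.
Cost = 0.22·0.1963 + 0.5·3.056 + 1.14·0.6773 = 2.3433.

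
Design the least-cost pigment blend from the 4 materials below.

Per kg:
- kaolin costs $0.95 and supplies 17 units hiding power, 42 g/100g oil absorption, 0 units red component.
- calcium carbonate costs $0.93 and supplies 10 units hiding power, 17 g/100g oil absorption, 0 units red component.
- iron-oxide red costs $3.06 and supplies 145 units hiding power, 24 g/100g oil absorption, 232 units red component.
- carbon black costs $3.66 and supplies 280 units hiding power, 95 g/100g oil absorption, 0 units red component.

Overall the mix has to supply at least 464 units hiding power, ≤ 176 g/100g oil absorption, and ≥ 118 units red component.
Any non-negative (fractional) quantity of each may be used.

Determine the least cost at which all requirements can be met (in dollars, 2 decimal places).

This is a linear program. Let x1 = kg of kaolin, x2 = kg of calcium carbonate, x3 = kg of iron-oxide red, x4 = kg of carbon black.
Minimize 0.95x1 + 0.93x2 + 3.06x3 + 3.66x4 with:
  17x1 + 10x2 + 145x3 + 280x4 ≥ 464   (hiding power)
  42x1 + 17x2 + 24x3 + 95x4 ≤ 176   (oil absorption)
  232x3 ≥ 118   (red component)
  x1, x2, x3, x4 ≥ 0.
The optimal basis is {iron-oxide red, carbon black}; kaolin, calcium carbonate drop out. Binding constraints: hiding power and red component.
Solving gives x3 = 0.5086, x4 = 1.394.
Total cost: 3.06·0.5086 + 3.66·1.394 = 6.6584.

$6.66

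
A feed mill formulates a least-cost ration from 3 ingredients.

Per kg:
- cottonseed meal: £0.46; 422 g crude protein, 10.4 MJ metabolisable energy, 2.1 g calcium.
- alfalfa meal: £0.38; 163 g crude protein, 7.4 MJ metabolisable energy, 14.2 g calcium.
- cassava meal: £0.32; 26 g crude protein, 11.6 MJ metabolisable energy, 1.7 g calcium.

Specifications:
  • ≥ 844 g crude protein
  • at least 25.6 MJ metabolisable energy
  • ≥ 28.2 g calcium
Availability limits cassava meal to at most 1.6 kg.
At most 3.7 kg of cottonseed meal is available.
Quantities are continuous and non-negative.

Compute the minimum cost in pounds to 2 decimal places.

Set it up as a linear program. Let x1 = kg of cottonseed meal, x2 = kg of alfalfa meal, x3 = kg of cassava meal.
Minimize 0.46x1 + 0.38x2 + 0.32x3 s.t.:
  422x1 + 163x2 + 26x3 ≥ 844   (crude protein)
  10.4x1 + 7.4x2 + 11.6x3 ≥ 25.6   (metabolisable energy)
  2.1x1 + 14.2x2 + 1.7x3 ≥ 28.2   (calcium)
  x3 ≤ 1.6
  x1 ≤ 3.7
  x1, x2, x3 ≥ 0.
The minimum-cost mix takes nothing from cassava meal — only cottonseed meal, alfalfa meal. Binding constraints: crude protein and calcium.
Optimal quantities: cottonseed meal = 1.308 kg, alfalfa meal = 1.793 kg.
Hence cost = 0.46·1.308 + 0.38·1.793 = £1.2830.

£1.28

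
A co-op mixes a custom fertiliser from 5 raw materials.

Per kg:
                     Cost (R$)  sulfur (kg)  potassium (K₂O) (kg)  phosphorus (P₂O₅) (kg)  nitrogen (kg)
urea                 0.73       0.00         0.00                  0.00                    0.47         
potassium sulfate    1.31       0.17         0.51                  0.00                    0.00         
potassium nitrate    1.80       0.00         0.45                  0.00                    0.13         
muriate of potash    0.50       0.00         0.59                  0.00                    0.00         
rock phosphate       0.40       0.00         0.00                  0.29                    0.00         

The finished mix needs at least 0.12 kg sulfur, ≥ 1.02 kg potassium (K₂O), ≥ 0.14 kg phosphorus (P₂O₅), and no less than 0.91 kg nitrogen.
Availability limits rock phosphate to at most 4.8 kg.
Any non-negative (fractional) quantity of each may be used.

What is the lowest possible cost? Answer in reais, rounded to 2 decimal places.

Let x1 = kg of urea, x2 = kg of potassium sulfate, x3 = kg of potassium nitrate, x4 = kg of muriate of potash, x5 = kg of rock phosphate.
Minimise 0.73x1 + 1.31x2 + 1.8x3 + 0.5x4 + 0.4x5 subject to:
  0.17x2 ≥ 0.12   (sulfur)
  0.51x2 + 0.45x3 + 0.59x4 ≥ 1.02   (potassium (K₂O))
  0.29x5 ≥ 0.14   (phosphorus (P₂O₅))
  0.47x1 + 0.13x3 ≥ 0.91   (nitrogen)
  x5 ≤ 4.8
  x1, x2, x3, x4, x5 ≥ 0.
The optimal basis is {urea, potassium sulfate, muriate of potash, rock phosphate}; potassium nitrate drops out. Binding constraints: sulfur, potassium (K₂O), phosphorus (P₂O₅), nitrogen.
So urea = 1.936 kg, potassium sulfate = 0.7059 kg, muriate of potash = 1.119 kg, rock phosphate = 0.4828 kg.
Hence cost = 0.73·1.936 + 1.31·0.7059 + 0.5·1.119 + 0.4·0.4828 = R$3.0906.

R$3.09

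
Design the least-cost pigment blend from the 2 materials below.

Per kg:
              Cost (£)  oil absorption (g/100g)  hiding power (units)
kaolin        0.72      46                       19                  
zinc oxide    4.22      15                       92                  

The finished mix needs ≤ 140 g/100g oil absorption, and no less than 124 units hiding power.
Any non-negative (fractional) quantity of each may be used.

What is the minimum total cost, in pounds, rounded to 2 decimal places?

Let x1 = kg of kaolin, x2 = kg of zinc oxide.
Minimize 0.72x1 + 4.22x2 s.t.:
  46x1 + 15x2 ≤ 140   (oil absorption)
  19x1 + 92x2 ≥ 124   (hiding power)
  x1, x2 ≥ 0.
Both inputs are positive at the optimum. Binding constraints: oil absorption and hiding power.
So kaolin = 2.792 kg, zinc oxide = 0.7712 kg.
Total cost: 0.72·2.792 + 4.22·0.7712 = 5.2647.

£5.26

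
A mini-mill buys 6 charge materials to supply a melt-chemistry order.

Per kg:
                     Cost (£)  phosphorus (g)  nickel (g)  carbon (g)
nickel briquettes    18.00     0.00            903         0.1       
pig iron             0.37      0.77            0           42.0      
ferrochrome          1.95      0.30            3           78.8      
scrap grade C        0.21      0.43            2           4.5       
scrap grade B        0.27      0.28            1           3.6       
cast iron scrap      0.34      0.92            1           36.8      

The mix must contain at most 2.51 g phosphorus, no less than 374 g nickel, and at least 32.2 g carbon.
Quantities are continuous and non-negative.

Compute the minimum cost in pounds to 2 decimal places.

Let x1 = kg of nickel briquettes, x2 = kg of pig iron, x3 = kg of ferrochrome, x4 = kg of scrap grade C, x5 = kg of scrap grade B, x6 = kg of cast iron scrap.
Minimise 18x1 + 0.37x2 + 1.95x3 + 0.21x4 + 0.27x5 + 0.34x6 s.t.:
  0.77x2 + 0.3x3 + 0.43x4 + 0.28x5 + 0.92x6 ≤ 2.51   (phosphorus)
  903x1 + 3x3 + 2x4 + 1x5 + 1x6 ≥ 374   (nickel)
  0.1x1 + 42x2 + 78.8x3 + 4.5x4 + 3.6x5 + 36.8x6 ≥ 32.2   (carbon)
  x1, x2, x3, x4, x5, x6 ≥ 0.
The cheapest feasible vertex uses only nickel briquettes, cast iron scrap; pig iron, ferrochrome, scrap grade C, scrap grade B are not used. There the nickel and carbon constraints are tight.
Solving gives x1 = 0.4132, x6 = 0.8739.
Total cost: 18·0.4132 + 0.34·0.8739 = 7.7347.

£7.73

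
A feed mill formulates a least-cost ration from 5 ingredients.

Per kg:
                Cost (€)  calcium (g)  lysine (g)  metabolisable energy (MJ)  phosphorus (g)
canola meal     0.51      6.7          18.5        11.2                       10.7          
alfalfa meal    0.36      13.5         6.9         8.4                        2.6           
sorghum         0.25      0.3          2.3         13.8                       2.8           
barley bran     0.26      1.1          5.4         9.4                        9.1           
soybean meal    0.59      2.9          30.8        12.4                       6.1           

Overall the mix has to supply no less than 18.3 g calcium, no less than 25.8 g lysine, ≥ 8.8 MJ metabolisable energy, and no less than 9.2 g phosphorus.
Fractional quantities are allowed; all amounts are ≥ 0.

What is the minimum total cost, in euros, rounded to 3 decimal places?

Treat it as an LP. Let x1 = kg of canola meal, x2 = kg of alfalfa meal, x3 = kg of sorghum, x4 = kg of barley bran, x5 = kg of soybean meal.
min 0.51x1 + 0.36x2 + 0.25x3 + 0.26x4 + 0.59x5 with:
  6.7x1 + 13.5x2 + 0.3x3 + 1.1x4 + 2.9x5 ≥ 18.3   (calcium)
  18.5x1 + 6.9x2 + 2.3x3 + 5.4x4 + 30.8x5 ≥ 25.8   (lysine)
  11.2x1 + 8.4x2 + 13.8x3 + 9.4x4 + 12.4x5 ≥ 8.8   (metabolisable energy)
  10.7x1 + 2.6x2 + 2.8x3 + 9.1x4 + 6.1x5 ≥ 9.2   (phosphorus)
  x1, x2, x3, x4, x5 ≥ 0.
At the optimum only canola meal, alfalfa meal, soybean meal are positive (sorghum, barley bran = 0). There the calcium, lysine, phosphorus constraints are tight.
That vertex is x1 = 0.3913, x2 = 1.084, x5 = 0.3598.
Total cost: 0.51·0.3913 + 0.36·1.084 + 0.59·0.3598 = 0.80209.

€0.802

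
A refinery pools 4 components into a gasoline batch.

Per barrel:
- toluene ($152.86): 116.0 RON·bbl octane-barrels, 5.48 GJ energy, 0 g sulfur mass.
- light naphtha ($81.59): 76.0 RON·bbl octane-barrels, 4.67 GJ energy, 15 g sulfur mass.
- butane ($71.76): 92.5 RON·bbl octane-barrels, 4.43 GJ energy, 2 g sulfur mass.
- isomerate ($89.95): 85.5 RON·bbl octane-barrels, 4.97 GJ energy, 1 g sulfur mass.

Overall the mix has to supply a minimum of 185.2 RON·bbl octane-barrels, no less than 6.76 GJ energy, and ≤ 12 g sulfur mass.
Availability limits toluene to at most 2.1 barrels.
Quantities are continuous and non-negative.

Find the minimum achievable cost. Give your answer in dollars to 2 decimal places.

Let x1 = barrels of toluene, x2 = barrels of light naphtha, x3 = barrels of butane, x4 = barrels of isomerate.
Minimize 152.86x1 + 81.59x2 + 71.76x3 + 89.95x4 with:
  116x1 + 76x2 + 92.5x3 + 85.5x4 ≥ 185.2   (octane-barrels)
  5.48x1 + 4.67x2 + 4.43x3 + 4.97x4 ≥ 6.76   (energy)
  15x2 + 2x3 + 1x4 ≤ 12   (sulfur mass)
  x1 ≤ 2.1
  x1, x2, x3, x4 ≥ 0.
The cheapest feasible vertex uses only butane; toluene, light naphtha, isomerate are not used. Binding constraint: octane-barrels.
So butane = 2.0022 barrels.
Hence cost = 71.76·2.0022 = $143.6779.

$143.68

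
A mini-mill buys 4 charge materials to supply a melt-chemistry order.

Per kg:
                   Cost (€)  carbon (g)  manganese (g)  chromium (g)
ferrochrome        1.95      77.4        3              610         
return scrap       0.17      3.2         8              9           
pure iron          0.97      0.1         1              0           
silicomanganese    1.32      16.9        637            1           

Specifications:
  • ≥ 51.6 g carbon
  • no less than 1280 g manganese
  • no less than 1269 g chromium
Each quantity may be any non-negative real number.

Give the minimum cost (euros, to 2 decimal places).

€6.69

Let x1 = kg of ferrochrome, x2 = kg of return scrap, x3 = kg of pure iron, x4 = kg of silicomanganese.
Minimize 1.95x1 + 0.17x2 + 0.97x3 + 1.32x4 subject to:
  77.4x1 + 3.2x2 + 0.1x3 + 16.9x4 ≥ 51.6   (carbon)
  3x1 + 8x2 + 1x3 + 637x4 ≥ 1280   (manganese)
  610x1 + 9x2 + 1x4 ≥ 1269   (chromium)
  x1, x2, x3, x4 ≥ 0.
The optimal basis is {ferrochrome, silicomanganese}; return scrap, pure iron drop out. There the manganese and chromium constraints are tight.
That vertex is x1 = 2.077, x4 = 2.
Total cost: 1.95·2.077 + 1.32·2 = 6.6902.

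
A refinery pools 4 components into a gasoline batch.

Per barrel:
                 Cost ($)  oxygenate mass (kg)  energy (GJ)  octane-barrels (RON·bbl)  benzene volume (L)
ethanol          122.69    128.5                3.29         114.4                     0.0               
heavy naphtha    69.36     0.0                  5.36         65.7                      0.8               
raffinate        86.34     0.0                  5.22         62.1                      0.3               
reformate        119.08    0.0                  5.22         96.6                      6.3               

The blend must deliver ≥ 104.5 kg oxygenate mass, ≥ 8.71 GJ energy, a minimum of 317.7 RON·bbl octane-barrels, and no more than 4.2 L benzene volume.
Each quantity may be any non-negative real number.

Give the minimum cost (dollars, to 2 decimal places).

$336.96

Treat it as an LP. Let x1 = barrels of ethanol, x2 = barrels of heavy naphtha, x3 = barrels of raffinate, x4 = barrels of reformate.
Minimize 122.69x1 + 69.36x2 + 86.34x3 + 119.08x4 subject to:
  128.5x1 ≥ 104.5   (oxygenate mass)
  3.29x1 + 5.36x2 + 5.22x3 + 5.22x4 ≥ 8.71   (energy)
  114.4x1 + 65.7x2 + 62.1x3 + 96.6x4 ≥ 317.7   (octane-barrels)
  0.8x2 + 0.3x3 + 6.3x4 ≤ 4.2   (benzene volume)
  x1, x2, x3, x4 ≥ 0.
The optimal basis is {ethanol, heavy naphtha}; raffinate, reformate drop out. Binding constraints: oxygenate mass and octane-barrels.
Optimal quantities: ethanol = 0.81323 barrels, heavy naphtha = 3.4196 barrels.
Cost = 122.69·0.81323 + 69.36·3.4196 = 336.9586.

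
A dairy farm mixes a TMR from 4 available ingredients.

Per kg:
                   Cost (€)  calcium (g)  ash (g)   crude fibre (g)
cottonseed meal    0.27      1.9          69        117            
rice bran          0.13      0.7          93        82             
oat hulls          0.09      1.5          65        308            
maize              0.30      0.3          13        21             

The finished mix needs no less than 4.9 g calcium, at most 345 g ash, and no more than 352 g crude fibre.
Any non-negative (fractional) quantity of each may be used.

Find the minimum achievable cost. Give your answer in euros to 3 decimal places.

Let x1 = kg of cottonseed meal, x2 = kg of rice bran, x3 = kg of oat hulls, x4 = kg of maize.
Minimize 0.27x1 + 0.13x2 + 0.09x3 + 0.3x4 subject to:
  1.9x1 + 0.7x2 + 1.5x3 + 0.3x4 ≥ 4.9   (calcium)
  69x1 + 93x2 + 65x3 + 13x4 ≤ 345   (ash)
  117x1 + 82x2 + 308x3 + 21x4 ≤ 352   (crude fibre)
  x1, x2, x3, x4 ≥ 0.
At the optimum only cottonseed meal, oat hulls are positive (rice bran, maize = 0). There the calcium and crude fibre constraints are tight.
Solving gives x1 = 2.395, x3 = 0.2331.
Total cost: 0.27·2.395 + 0.09·0.2331 = 0.66763.

€0.668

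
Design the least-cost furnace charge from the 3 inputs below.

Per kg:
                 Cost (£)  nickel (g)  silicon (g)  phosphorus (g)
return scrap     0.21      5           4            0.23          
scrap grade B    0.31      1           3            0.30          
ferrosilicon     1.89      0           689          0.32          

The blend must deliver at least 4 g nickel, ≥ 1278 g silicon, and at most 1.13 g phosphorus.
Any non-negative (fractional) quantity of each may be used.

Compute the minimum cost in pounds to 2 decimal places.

Treat it as an LP. Let x1 = kg of return scrap, x2 = kg of scrap grade B, x3 = kg of ferrosilicon.
Minimise 0.21x1 + 0.31x2 + 1.89x3 subject to:
  5x1 + 1x2 ≥ 4   (nickel)
  4x1 + 3x2 + 689x3 ≥ 1278   (silicon)
  0.23x1 + 0.3x2 + 0.32x3 ≤ 1.13   (phosphorus)
  x1, x2, x3 ≥ 0.
At the optimum only return scrap, ferrosilicon are positive (scrap grade B = 0). The nickel and silicon requirements are met with equality.
That vertex is x1 = 0.8, x3 = 1.85.
Objective = 0.21·0.8 + 1.89·1.85 = 3.6645.

£3.66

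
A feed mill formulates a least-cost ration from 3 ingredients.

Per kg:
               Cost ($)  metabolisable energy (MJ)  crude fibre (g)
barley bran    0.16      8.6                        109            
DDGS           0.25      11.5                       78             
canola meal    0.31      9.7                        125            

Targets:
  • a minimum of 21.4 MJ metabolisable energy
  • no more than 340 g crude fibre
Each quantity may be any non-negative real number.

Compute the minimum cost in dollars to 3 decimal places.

$0.398

Let x1 = kg of barley bran, x2 = kg of DDGS, x3 = kg of canola meal.
Minimise 0.16x1 + 0.25x2 + 0.31x3 with:
  8.6x1 + 11.5x2 + 9.7x3 ≥ 21.4   (metabolisable energy)
  109x1 + 78x2 + 125x3 ≤ 340   (crude fibre)
  x1, x2, x3 ≥ 0.
The optimal basis is {barley bran}; DDGS, canola meal drop out. The metabolisable energy requirement is met with equality.
That vertex is x1 = 2.488.
Hence cost = 0.16·2.488 = $0.39808.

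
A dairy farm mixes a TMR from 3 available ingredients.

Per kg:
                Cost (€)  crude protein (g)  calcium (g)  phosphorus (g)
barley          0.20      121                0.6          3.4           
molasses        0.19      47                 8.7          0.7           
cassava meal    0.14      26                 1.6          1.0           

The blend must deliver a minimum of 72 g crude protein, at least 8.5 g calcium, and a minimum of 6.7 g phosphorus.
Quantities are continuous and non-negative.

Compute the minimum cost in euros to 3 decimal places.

Treat it as an LP. Let x1 = kg of barley, x2 = kg of molasses, x3 = kg of cassava meal.
Minimize 0.2x1 + 0.19x2 + 0.14x3 with:
  121x1 + 47x2 + 26x3 ≥ 72   (crude protein)
  0.6x1 + 8.7x2 + 1.6x3 ≥ 8.5   (calcium)
  3.4x1 + 0.7x2 + 1x3 ≥ 6.7   (phosphorus)
  x1, x2, x3 ≥ 0.
The minimum-cost mix takes nothing from cassava meal — only barley, molasses. The calcium and phosphorus requirements are met with equality.
Optimal quantities: barley = 1.795 kg, molasses = 0.8532 kg.
Total cost: 0.2·1.795 + 0.19·0.8532 = 0.52111.

€0.521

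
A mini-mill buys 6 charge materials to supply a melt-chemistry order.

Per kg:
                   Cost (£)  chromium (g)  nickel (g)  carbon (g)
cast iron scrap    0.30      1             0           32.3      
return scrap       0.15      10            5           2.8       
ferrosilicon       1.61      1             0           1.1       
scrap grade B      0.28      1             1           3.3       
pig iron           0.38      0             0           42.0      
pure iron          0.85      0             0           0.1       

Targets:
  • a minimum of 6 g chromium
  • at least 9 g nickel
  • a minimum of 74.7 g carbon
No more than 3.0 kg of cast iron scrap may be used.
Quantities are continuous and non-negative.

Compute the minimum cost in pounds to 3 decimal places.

£0.900

Treat it as an LP. Let x1 = kg of cast iron scrap, x2 = kg of return scrap, x3 = kg of ferrosilicon, x4 = kg of scrap grade B, x5 = kg of pig iron, x6 = kg of pure iron.
Minimize 0.3x1 + 0.15x2 + 1.61x3 + 0.28x4 + 0.38x5 + 0.85x6 subject to:
  1x1 + 10x2 + 1x3 + 1x4 ≥ 6   (chromium)
  5x2 + 1x4 ≥ 9   (nickel)
  32.3x1 + 2.8x2 + 1.1x3 + 3.3x4 + 42x5 + 0.1x6 ≥ 74.7   (carbon)
  x1 ≤ 3
  x1, x2, x3, x4, x5, x6 ≥ 0.
The minimum-cost mix takes nothing from cast iron scrap, ferrosilicon, scrap grade B, pure iron — only return scrap, pig iron. There the nickel and carbon constraints are tight.
Optimal quantities: return scrap = 1.8 kg, pig iron = 1.659 kg.
Objective = 0.15·1.8 + 0.38·1.659 = 0.90042.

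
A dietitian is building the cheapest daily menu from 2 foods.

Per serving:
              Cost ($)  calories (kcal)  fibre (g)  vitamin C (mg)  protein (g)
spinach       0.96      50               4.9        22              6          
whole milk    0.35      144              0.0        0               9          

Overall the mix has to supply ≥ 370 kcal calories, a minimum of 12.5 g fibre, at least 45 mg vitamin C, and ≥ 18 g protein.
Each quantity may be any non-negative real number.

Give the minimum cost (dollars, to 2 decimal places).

$3.04

Let x1 = servings of spinach, x2 = servings of whole milk.
min 0.96x1 + 0.35x2 subject to:
  50x1 + 144x2 ≥ 370   (calories)
  4.9x1 ≥ 12.5   (fibre)
  22x1 ≥ 45   (vitamin C)
  6x1 + 9x2 ≥ 18   (protein)
  x1, x2 ≥ 0.
Both inputs are positive at the optimum. Binding constraints: calories and fibre.
Optimal quantities: spinach = 2.551 servings, whole milk = 1.684 servings.
Total cost: 0.96·2.551 + 0.35·1.684 = 3.0384.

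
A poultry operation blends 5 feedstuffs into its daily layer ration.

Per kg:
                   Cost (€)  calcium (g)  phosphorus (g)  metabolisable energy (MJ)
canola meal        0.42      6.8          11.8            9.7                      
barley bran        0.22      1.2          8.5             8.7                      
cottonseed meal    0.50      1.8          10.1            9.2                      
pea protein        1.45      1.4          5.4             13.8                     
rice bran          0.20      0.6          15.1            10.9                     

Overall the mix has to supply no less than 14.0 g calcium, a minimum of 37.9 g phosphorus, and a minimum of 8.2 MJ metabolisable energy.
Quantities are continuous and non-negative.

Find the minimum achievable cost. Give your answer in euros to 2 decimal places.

€1.02

Let x1 = kg of canola meal, x2 = kg of barley bran, x3 = kg of cottonseed meal, x4 = kg of pea protein, x5 = kg of rice bran.
Minimise 0.42x1 + 0.22x2 + 0.5x3 + 1.45x4 + 0.2x5 subject to:
  6.8x1 + 1.2x2 + 1.8x3 + 1.4x4 + 0.6x5 ≥ 14   (calcium)
  11.8x1 + 8.5x2 + 10.1x3 + 5.4x4 + 15.1x5 ≥ 37.9   (phosphorus)
  9.7x1 + 8.7x2 + 9.2x3 + 13.8x4 + 10.9x5 ≥ 8.2   (metabolisable energy)
  x1, x2, x3, x4, x5 ≥ 0.
At the optimum only canola meal, rice bran are positive (barley bran, cottonseed meal, pea protein = 0). The calcium and phosphorus requirements are met with equality.
Optimal quantities: canola meal = 1.973 kg, rice bran = 0.9678 kg.
Hence cost = 0.42·1.973 + 0.2·0.9678 = €1.0222.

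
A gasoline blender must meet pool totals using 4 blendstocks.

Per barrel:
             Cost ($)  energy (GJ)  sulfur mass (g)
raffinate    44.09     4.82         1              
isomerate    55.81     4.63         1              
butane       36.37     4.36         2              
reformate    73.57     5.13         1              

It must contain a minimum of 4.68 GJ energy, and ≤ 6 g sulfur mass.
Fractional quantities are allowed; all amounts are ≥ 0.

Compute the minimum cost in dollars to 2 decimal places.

Let x1 = barrels of raffinate, x2 = barrels of isomerate, x3 = barrels of butane, x4 = barrels of reformate.
Minimise 44.09x1 + 55.81x2 + 36.37x3 + 73.57x4 with:
  4.82x1 + 4.63x2 + 4.36x3 + 5.13x4 ≥ 4.68   (energy)
  1x1 + 1x2 + 2x3 + 1x4 ≤ 6   (sulfur mass)
  x1, x2, x3, x4 ≥ 0.
The optimal basis is {butane}; raffinate, isomerate, reformate drop out. The energy requirement is met with equality.
So butane = 1.0734 barrels.
Objective = 36.37·1.0734 = 39.0396.

$39.04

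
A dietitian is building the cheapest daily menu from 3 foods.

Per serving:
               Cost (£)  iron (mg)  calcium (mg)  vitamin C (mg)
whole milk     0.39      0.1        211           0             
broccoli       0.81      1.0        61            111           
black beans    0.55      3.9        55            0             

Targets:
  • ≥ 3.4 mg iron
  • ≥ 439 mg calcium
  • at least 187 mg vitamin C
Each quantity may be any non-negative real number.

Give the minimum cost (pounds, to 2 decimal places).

£2.17

Let x1 = servings of whole milk, x2 = servings of broccoli, x3 = servings of black beans.
min 0.39x1 + 0.81x2 + 0.55x3 with:
  0.1x1 + 1x2 + 3.9x3 ≥ 3.4   (iron)
  211x1 + 61x2 + 55x3 ≥ 439   (calcium)
  111x2 ≥ 187   (vitamin C)
  x1, x2, x3 ≥ 0.
The optimal mix uses every input. The iron, calcium, vitamin C requirements are met with equality.
Solving gives x1 = 1.489, x2 = 1.685, x3 = 0.4016.
Cost = 0.39·1.489 + 0.81·1.685 + 0.55·0.4016 = 2.1664.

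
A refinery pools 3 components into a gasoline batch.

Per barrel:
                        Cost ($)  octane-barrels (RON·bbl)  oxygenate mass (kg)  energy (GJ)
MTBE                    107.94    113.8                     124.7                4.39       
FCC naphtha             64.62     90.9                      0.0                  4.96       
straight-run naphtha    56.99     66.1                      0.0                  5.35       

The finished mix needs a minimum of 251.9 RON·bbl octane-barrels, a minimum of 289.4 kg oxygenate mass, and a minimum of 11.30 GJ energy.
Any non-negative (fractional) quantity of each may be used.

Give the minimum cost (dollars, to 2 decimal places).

Let x1 = barrels of MTBE, x2 = barrels of FCC naphtha, x3 = barrels of straight-run naphtha.
Minimize 107.94x1 + 64.62x2 + 56.99x3 subject to:
  113.8x1 + 90.9x2 + 66.1x3 ≥ 251.9   (octane-barrels)
  124.7x1 ≥ 289.4   (oxygenate mass)
  4.39x1 + 4.96x2 + 5.35x3 ≥ 11.3   (energy)
  x1, x2, x3 ≥ 0.
At the optimum only MTBE, straight-run naphtha are positive (FCC naphtha = 0). Binding constraints: oxygenate mass and energy.
Solving gives x1 = 2.3208, x3 = 0.20782.
Cost = 107.94·2.3208 + 56.99·0.20782 = 262.3508.

$262.35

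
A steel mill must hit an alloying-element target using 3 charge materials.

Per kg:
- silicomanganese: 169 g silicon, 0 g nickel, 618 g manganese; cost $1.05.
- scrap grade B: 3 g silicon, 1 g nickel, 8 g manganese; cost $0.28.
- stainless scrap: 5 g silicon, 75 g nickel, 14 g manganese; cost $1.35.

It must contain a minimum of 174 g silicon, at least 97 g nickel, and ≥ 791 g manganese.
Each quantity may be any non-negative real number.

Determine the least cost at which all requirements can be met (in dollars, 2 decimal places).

This is a linear program. Let x1 = kg of silicomanganese, x2 = kg of scrap grade B, x3 = kg of stainless scrap.
min 1.05x1 + 0.28x2 + 1.35x3 with:
  169x1 + 3x2 + 5x3 ≥ 174   (silicon)
  1x2 + 75x3 ≥ 97   (nickel)
  618x1 + 8x2 + 14x3 ≥ 791   (manganese)
  x1, x2, x3 ≥ 0.
The minimum-cost mix takes nothing from scrap grade B — only silicomanganese, stainless scrap. There the nickel and manganese constraints are tight.
Optimal quantities: silicomanganese = 1.251 kg, stainless scrap = 1.293 kg.
Total cost: 1.05·1.251 + 1.35·1.293 = 3.0591.

$3.06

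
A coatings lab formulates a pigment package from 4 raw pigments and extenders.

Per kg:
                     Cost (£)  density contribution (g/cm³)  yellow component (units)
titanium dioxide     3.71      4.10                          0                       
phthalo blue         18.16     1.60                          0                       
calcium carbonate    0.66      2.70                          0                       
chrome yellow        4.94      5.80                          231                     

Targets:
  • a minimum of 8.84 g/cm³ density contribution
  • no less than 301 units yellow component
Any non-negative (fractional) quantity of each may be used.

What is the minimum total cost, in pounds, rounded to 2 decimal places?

This is a linear program. Let x1 = kg of titanium dioxide, x2 = kg of phthalo blue, x3 = kg of calcium carbonate, x4 = kg of chrome yellow.
Minimise 3.71x1 + 18.16x2 + 0.66x3 + 4.94x4 with:
  4.1x1 + 1.6x2 + 2.7x3 + 5.8x4 ≥ 8.84   (density contribution)
  231x4 ≥ 301   (yellow component)
  x1, x2, x3, x4 ≥ 0.
The optimal basis is {calcium carbonate, chrome yellow}; titanium dioxide, phthalo blue drop out. There the density contribution and yellow component constraints are tight.
That vertex is x3 = 0.475, x4 = 1.303.
Objective = 0.66·0.475 + 4.94·1.303 = 6.7503.

£6.75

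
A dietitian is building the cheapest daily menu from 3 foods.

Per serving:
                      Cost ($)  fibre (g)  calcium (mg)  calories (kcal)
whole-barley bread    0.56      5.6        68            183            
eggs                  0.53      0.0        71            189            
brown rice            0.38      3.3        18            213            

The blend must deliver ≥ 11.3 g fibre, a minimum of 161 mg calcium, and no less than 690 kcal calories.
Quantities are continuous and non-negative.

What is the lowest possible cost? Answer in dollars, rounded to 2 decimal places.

$1.64

Treat it as an LP. Let x1 = servings of whole-barley bread, x2 = servings of eggs, x3 = servings of brown rice.
Minimise 0.56x1 + 0.53x2 + 0.38x3 s.t.:
  5.6x1 + 3.3x3 ≥ 11.3   (fibre)
  68x1 + 71x2 + 18x3 ≥ 161   (calcium)
  183x1 + 189x2 + 213x3 ≥ 690   (calories)
  x1, x2, x3 ≥ 0.
The optimal mix uses every input. The fibre, calcium, calories requirements are met with equality.
Solving gives x1 = 1.092, x2 = 0.8232, x3 = 1.57.
Objective = 0.56·1.092 + 0.53·0.8232 + 0.38·1.57 = 1.6444.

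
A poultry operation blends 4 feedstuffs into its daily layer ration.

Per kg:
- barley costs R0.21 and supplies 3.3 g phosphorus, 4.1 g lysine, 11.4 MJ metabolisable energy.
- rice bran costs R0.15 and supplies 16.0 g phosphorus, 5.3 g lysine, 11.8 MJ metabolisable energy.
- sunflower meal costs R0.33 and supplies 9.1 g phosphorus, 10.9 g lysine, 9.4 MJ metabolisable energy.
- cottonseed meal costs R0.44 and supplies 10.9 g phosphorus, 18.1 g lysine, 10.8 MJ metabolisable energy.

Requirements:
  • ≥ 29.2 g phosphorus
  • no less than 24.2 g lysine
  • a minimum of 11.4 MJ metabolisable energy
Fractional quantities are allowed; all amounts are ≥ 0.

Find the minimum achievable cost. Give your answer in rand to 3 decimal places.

R0.612

Let x1 = kg of barley, x2 = kg of rice bran, x3 = kg of sunflower meal, x4 = kg of cottonseed meal.
Minimise 0.21x1 + 0.15x2 + 0.33x3 + 0.44x4 subject to:
  3.3x1 + 16x2 + 9.1x3 + 10.9x4 ≥ 29.2   (phosphorus)
  4.1x1 + 5.3x2 + 10.9x3 + 18.1x4 ≥ 24.2   (lysine)
  11.4x1 + 11.8x2 + 9.4x3 + 10.8x4 ≥ 11.4   (metabolisable energy)
  x1, x2, x3, x4 ≥ 0.
At the optimum only rice bran, cottonseed meal are positive (barley, sunflower meal = 0). Binding constraints: phosphorus and lysine.
So rice bran = 1.142 kg, cottonseed meal = 1.0026 kg.
Total cost: 0.15·1.142 + 0.44·1.0026 = 0.61244.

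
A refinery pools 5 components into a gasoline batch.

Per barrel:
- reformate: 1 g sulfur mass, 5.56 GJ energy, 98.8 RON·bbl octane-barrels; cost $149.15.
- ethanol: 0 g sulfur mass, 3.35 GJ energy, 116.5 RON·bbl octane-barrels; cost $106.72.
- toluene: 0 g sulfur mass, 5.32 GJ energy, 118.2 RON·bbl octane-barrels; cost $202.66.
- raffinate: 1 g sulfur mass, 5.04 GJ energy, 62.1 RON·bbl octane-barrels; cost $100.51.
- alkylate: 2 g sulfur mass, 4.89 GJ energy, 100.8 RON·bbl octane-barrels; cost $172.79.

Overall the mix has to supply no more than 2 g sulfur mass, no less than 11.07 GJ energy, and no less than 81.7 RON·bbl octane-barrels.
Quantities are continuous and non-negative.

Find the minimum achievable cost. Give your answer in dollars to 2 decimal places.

$232.56

Let x1 = barrels of reformate, x2 = barrels of ethanol, x3 = barrels of toluene, x4 = barrels of raffinate, x5 = barrels of alkylate.
Minimise 149.15x1 + 106.72x2 + 202.66x3 + 100.51x4 + 172.79x5 with:
  1x1 + 1x4 + 2x5 ≤ 2   (sulfur mass)
  5.56x1 + 3.35x2 + 5.32x3 + 5.04x4 + 4.89x5 ≥ 11.07   (energy)
  98.8x1 + 116.5x2 + 118.2x3 + 62.1x4 + 100.8x5 ≥ 81.7   (octane-barrels)
  x1, x2, x3, x4, x5 ≥ 0.
The minimum-cost mix takes nothing from reformate, toluene, alkylate — only ethanol, raffinate. The sulfur mass and energy requirements are met with equality.
That vertex is x2 = 0.2955, x4 = 2.
Hence cost = 106.72·0.2955 + 100.51·2 = $232.5558.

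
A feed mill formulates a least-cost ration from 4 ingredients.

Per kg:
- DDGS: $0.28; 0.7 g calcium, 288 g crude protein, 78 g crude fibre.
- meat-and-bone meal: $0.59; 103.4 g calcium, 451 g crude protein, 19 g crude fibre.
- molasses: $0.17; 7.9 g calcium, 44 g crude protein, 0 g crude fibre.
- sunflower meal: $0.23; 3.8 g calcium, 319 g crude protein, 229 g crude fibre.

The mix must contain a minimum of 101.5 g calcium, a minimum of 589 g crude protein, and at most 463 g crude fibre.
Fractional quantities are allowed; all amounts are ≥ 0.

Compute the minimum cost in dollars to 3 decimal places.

Let x1 = kg of DDGS, x2 = kg of meat-and-bone meal, x3 = kg of molasses, x4 = kg of sunflower meal.
min 0.28x1 + 0.59x2 + 0.17x3 + 0.23x4 subject to:
  0.7x1 + 103.4x2 + 7.9x3 + 3.8x4 ≥ 101.5   (calcium)
  288x1 + 451x2 + 44x3 + 319x4 ≥ 589   (crude protein)
  78x1 + 19x2 + 229x4 ≤ 463   (crude fibre)
  x1, x2, x3, x4 ≥ 0.
At the optimum only meat-and-bone meal, sunflower meal are positive (DDGS, molasses = 0). The calcium and crude protein requirements are met with equality.
So meat-and-bone meal = 0.9638 kg, sunflower meal = 0.4837 kg.
Total cost: 0.59·0.9638 + 0.23·0.4837 = 0.67989.

$0.680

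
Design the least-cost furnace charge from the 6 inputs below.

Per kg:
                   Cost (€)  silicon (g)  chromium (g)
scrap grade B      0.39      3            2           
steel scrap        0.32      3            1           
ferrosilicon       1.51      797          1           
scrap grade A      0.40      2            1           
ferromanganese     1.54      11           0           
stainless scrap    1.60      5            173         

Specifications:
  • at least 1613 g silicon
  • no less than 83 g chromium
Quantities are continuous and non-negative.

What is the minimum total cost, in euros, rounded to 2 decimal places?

€3.80

This is a linear program. Let x1 = kg of scrap grade B, x2 = kg of steel scrap, x3 = kg of ferrosilicon, x4 = kg of scrap grade A, x5 = kg of ferromanganese, x6 = kg of stainless scrap.
Minimize 0.39x1 + 0.32x2 + 1.51x3 + 0.4x4 + 1.54x5 + 1.6x6 s.t.:
  3x1 + 3x2 + 797x3 + 2x4 + 11x5 + 5x6 ≥ 1613   (silicon)
  2x1 + 1x2 + 1x3 + 1x4 + 173x6 ≥ 83   (chromium)
  x1, x2, x3, x4, x5, x6 ≥ 0.
At the optimum only ferrosilicon, stainless scrap are positive (scrap grade B, steel scrap, scrap grade A, ferromanganese = 0). There the silicon and chromium constraints are tight.
So ferrosilicon = 2.021 kg, stainless scrap = 0.4681 kg.
Hence cost = 1.51·2.021 + 1.6·0.4681 = €3.8007.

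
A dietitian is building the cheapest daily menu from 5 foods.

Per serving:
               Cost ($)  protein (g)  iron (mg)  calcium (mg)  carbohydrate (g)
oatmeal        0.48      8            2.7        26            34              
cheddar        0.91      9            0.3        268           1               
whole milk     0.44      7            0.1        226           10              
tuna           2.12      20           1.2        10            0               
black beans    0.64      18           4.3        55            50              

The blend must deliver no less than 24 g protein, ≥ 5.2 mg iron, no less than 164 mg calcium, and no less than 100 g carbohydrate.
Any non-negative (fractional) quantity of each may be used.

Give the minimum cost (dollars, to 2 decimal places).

$1.36

Let x1 = servings of oatmeal, x2 = servings of cheddar, x3 = servings of whole milk, x4 = servings of tuna, x5 = servings of black beans.
Minimise 0.48x1 + 0.91x2 + 0.44x3 + 2.12x4 + 0.64x5 s.t.:
  8x1 + 9x2 + 7x3 + 20x4 + 18x5 ≥ 24   (protein)
  2.7x1 + 0.3x2 + 0.1x3 + 1.2x4 + 4.3x5 ≥ 5.2   (iron)
  26x1 + 268x2 + 226x3 + 10x4 + 55x5 ≥ 164   (calcium)
  34x1 + 1x2 + 10x3 + 50x5 ≥ 100   (carbohydrate)
  x1, x2, x3, x4, x5 ≥ 0.
At the optimum only whole milk, black beans are positive (oatmeal, cheddar, tuna = 0). Binding constraints: calcium and carbohydrate.
Optimal quantities: whole milk = 0.2512 servings, black beans = 1.95 servings.
Objective = 0.44·0.2512 + 0.64·1.95 = 1.3585.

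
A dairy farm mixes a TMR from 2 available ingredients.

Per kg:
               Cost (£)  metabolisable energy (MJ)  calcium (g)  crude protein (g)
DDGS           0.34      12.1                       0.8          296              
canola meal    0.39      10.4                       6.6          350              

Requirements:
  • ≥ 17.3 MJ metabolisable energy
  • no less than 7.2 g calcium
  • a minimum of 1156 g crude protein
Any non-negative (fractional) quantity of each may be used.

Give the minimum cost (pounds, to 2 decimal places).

Treat it as an LP. Let x1 = kg of DDGS, x2 = kg of canola meal.
Minimise 0.34x1 + 0.39x2 subject to:
  12.1x1 + 10.4x2 ≥ 17.3   (metabolisable energy)
  0.8x1 + 6.6x2 ≥ 7.2   (calcium)
  296x1 + 350x2 ≥ 1156   (crude protein)
  x1, x2 ≥ 0.
At the optimum only canola meal is positive (DDGS = 0). Binding constraint: crude protein.
Solving gives x2 = 3.303.
Cost = 0.39·3.303 = 1.2882.

£1.29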